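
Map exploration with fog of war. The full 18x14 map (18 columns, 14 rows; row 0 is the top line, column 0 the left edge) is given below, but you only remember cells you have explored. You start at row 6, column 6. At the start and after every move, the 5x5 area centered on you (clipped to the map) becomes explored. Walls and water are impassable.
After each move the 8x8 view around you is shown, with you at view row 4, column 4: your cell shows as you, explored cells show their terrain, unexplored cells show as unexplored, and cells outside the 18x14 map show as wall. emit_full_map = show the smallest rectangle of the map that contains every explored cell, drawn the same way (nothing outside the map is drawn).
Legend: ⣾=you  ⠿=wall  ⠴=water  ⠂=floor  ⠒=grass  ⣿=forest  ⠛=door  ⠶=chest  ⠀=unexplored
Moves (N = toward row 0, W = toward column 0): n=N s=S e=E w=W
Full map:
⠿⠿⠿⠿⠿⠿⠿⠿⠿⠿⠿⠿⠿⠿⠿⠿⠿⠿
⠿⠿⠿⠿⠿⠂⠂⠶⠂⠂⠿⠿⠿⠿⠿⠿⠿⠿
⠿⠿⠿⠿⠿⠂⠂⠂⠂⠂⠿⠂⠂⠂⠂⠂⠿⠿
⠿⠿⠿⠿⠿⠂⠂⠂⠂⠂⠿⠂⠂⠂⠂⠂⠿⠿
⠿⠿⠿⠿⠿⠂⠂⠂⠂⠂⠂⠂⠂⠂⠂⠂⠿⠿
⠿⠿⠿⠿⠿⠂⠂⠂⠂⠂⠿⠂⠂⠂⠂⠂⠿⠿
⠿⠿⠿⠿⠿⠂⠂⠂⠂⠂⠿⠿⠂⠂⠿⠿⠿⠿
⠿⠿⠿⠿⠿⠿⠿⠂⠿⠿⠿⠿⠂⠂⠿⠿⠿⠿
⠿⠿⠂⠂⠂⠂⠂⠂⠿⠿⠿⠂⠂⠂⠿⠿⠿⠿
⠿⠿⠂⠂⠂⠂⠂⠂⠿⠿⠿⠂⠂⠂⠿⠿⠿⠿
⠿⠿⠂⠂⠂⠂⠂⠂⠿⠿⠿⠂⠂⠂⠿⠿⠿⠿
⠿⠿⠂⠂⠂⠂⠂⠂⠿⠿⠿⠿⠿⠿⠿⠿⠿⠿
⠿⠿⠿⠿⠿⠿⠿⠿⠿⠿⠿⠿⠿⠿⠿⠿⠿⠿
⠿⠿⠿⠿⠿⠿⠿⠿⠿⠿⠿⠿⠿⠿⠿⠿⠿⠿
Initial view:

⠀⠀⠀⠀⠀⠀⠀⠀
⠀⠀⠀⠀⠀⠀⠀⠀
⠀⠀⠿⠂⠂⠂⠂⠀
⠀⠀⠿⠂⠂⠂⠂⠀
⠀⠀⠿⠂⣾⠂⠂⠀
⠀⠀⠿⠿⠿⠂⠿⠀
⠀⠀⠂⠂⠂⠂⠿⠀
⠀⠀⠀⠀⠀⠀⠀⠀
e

⠀⠀⠀⠀⠀⠀⠀⠀
⠀⠀⠀⠀⠀⠀⠀⠀
⠀⠿⠂⠂⠂⠂⠂⠀
⠀⠿⠂⠂⠂⠂⠂⠀
⠀⠿⠂⠂⣾⠂⠂⠀
⠀⠿⠿⠿⠂⠿⠿⠀
⠀⠂⠂⠂⠂⠿⠿⠀
⠀⠀⠀⠀⠀⠀⠀⠀

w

⠀⠀⠀⠀⠀⠀⠀⠀
⠀⠀⠀⠀⠀⠀⠀⠀
⠀⠀⠿⠂⠂⠂⠂⠂
⠀⠀⠿⠂⠂⠂⠂⠂
⠀⠀⠿⠂⣾⠂⠂⠂
⠀⠀⠿⠿⠿⠂⠿⠿
⠀⠀⠂⠂⠂⠂⠿⠿
⠀⠀⠀⠀⠀⠀⠀⠀

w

⠀⠀⠀⠀⠀⠀⠀⠀
⠀⠀⠀⠀⠀⠀⠀⠀
⠀⠀⠿⠿⠂⠂⠂⠂
⠀⠀⠿⠿⠂⠂⠂⠂
⠀⠀⠿⠿⣾⠂⠂⠂
⠀⠀⠿⠿⠿⠿⠂⠿
⠀⠀⠂⠂⠂⠂⠂⠿
⠀⠀⠀⠀⠀⠀⠀⠀

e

⠀⠀⠀⠀⠀⠀⠀⠀
⠀⠀⠀⠀⠀⠀⠀⠀
⠀⠿⠿⠂⠂⠂⠂⠂
⠀⠿⠿⠂⠂⠂⠂⠂
⠀⠿⠿⠂⣾⠂⠂⠂
⠀⠿⠿⠿⠿⠂⠿⠿
⠀⠂⠂⠂⠂⠂⠿⠿
⠀⠀⠀⠀⠀⠀⠀⠀

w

⠀⠀⠀⠀⠀⠀⠀⠀
⠀⠀⠀⠀⠀⠀⠀⠀
⠀⠀⠿⠿⠂⠂⠂⠂
⠀⠀⠿⠿⠂⠂⠂⠂
⠀⠀⠿⠿⣾⠂⠂⠂
⠀⠀⠿⠿⠿⠿⠂⠿
⠀⠀⠂⠂⠂⠂⠂⠿
⠀⠀⠀⠀⠀⠀⠀⠀

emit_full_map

⠿⠿⠂⠂⠂⠂⠂
⠿⠿⠂⠂⠂⠂⠂
⠿⠿⣾⠂⠂⠂⠂
⠿⠿⠿⠿⠂⠿⠿
⠂⠂⠂⠂⠂⠿⠿

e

⠀⠀⠀⠀⠀⠀⠀⠀
⠀⠀⠀⠀⠀⠀⠀⠀
⠀⠿⠿⠂⠂⠂⠂⠂
⠀⠿⠿⠂⠂⠂⠂⠂
⠀⠿⠿⠂⣾⠂⠂⠂
⠀⠿⠿⠿⠿⠂⠿⠿
⠀⠂⠂⠂⠂⠂⠿⠿
⠀⠀⠀⠀⠀⠀⠀⠀

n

⠀⠀⠀⠀⠀⠀⠀⠀
⠀⠀⠀⠀⠀⠀⠀⠀
⠀⠀⠿⠂⠂⠂⠂⠀
⠀⠿⠿⠂⠂⠂⠂⠂
⠀⠿⠿⠂⣾⠂⠂⠂
⠀⠿⠿⠂⠂⠂⠂⠂
⠀⠿⠿⠿⠿⠂⠿⠿
⠀⠂⠂⠂⠂⠂⠿⠿

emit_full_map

⠀⠿⠂⠂⠂⠂⠀
⠿⠿⠂⠂⠂⠂⠂
⠿⠿⠂⣾⠂⠂⠂
⠿⠿⠂⠂⠂⠂⠂
⠿⠿⠿⠿⠂⠿⠿
⠂⠂⠂⠂⠂⠿⠿


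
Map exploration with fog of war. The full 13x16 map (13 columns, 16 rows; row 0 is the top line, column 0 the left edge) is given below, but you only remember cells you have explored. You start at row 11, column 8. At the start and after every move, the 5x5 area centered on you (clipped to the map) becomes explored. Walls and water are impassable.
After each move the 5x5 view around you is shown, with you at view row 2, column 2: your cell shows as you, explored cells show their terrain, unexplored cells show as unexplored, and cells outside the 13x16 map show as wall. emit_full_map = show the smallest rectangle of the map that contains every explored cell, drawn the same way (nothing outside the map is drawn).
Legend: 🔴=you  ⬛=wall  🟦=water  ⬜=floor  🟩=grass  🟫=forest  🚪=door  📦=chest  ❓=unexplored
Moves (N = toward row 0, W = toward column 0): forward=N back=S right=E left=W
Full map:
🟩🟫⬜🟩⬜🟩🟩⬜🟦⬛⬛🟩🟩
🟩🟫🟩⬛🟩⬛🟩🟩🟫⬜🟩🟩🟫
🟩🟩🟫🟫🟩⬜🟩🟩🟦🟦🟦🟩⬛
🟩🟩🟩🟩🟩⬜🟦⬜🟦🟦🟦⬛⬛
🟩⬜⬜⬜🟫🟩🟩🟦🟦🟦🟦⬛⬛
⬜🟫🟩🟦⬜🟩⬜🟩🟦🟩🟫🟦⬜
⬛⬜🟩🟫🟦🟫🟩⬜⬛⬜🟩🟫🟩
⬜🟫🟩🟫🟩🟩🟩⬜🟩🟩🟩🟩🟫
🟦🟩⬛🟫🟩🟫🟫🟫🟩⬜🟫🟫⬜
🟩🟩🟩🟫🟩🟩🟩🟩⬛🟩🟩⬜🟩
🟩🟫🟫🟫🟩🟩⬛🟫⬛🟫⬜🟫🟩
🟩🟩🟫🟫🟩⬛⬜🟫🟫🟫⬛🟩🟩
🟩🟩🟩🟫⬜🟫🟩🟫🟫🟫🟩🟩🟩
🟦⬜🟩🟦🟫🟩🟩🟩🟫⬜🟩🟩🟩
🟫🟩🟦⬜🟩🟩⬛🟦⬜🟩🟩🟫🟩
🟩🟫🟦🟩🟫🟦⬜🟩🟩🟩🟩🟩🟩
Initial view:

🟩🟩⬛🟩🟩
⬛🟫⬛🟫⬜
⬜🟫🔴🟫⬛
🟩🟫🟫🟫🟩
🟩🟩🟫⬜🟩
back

⬛🟫⬛🟫⬜
⬜🟫🟫🟫⬛
🟩🟫🔴🟫🟩
🟩🟩🟫⬜🟩
⬛🟦⬜🟩🟩

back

⬜🟫🟫🟫⬛
🟩🟫🟫🟫🟩
🟩🟩🔴⬜🟩
⬛🟦⬜🟩🟩
⬜🟩🟩🟩🟩

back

🟩🟫🟫🟫🟩
🟩🟩🟫⬜🟩
⬛🟦🔴🟩🟩
⬜🟩🟩🟩🟩
⬛⬛⬛⬛⬛

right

🟫🟫🟫🟩🟩
🟩🟫⬜🟩🟩
🟦⬜🔴🟩🟫
🟩🟩🟩🟩🟩
⬛⬛⬛⬛⬛

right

🟫🟫🟩🟩🟩
🟫⬜🟩🟩🟩
⬜🟩🔴🟫🟩
🟩🟩🟩🟩🟩
⬛⬛⬛⬛⬛

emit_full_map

🟩🟩⬛🟩🟩❓❓
⬛🟫⬛🟫⬜❓❓
⬜🟫🟫🟫⬛❓❓
🟩🟫🟫🟫🟩🟩🟩
🟩🟩🟫⬜🟩🟩🟩
⬛🟦⬜🟩🔴🟫🟩
⬜🟩🟩🟩🟩🟩🟩

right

🟫🟩🟩🟩⬛
⬜🟩🟩🟩⬛
🟩🟩🔴🟩⬛
🟩🟩🟩🟩⬛
⬛⬛⬛⬛⬛

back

⬜🟩🟩🟩⬛
🟩🟩🟫🟩⬛
🟩🟩🔴🟩⬛
⬛⬛⬛⬛⬛
⬛⬛⬛⬛⬛

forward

🟫🟩🟩🟩⬛
⬜🟩🟩🟩⬛
🟩🟩🔴🟩⬛
🟩🟩🟩🟩⬛
⬛⬛⬛⬛⬛

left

🟫🟫🟩🟩🟩
🟫⬜🟩🟩🟩
⬜🟩🔴🟫🟩
🟩🟩🟩🟩🟩
⬛⬛⬛⬛⬛

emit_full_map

🟩🟩⬛🟩🟩❓❓
⬛🟫⬛🟫⬜❓❓
⬜🟫🟫🟫⬛❓❓
🟩🟫🟫🟫🟩🟩🟩
🟩🟩🟫⬜🟩🟩🟩
⬛🟦⬜🟩🔴🟫🟩
⬜🟩🟩🟩🟩🟩🟩

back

🟫⬜🟩🟩🟩
⬜🟩🟩🟫🟩
🟩🟩🔴🟩🟩
⬛⬛⬛⬛⬛
⬛⬛⬛⬛⬛

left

🟩🟫⬜🟩🟩
🟦⬜🟩🟩🟫
🟩🟩🔴🟩🟩
⬛⬛⬛⬛⬛
⬛⬛⬛⬛⬛

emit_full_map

🟩🟩⬛🟩🟩❓❓
⬛🟫⬛🟫⬜❓❓
⬜🟫🟫🟫⬛❓❓
🟩🟫🟫🟫🟩🟩🟩
🟩🟩🟫⬜🟩🟩🟩
⬛🟦⬜🟩🟩🟫🟩
⬜🟩🟩🔴🟩🟩🟩


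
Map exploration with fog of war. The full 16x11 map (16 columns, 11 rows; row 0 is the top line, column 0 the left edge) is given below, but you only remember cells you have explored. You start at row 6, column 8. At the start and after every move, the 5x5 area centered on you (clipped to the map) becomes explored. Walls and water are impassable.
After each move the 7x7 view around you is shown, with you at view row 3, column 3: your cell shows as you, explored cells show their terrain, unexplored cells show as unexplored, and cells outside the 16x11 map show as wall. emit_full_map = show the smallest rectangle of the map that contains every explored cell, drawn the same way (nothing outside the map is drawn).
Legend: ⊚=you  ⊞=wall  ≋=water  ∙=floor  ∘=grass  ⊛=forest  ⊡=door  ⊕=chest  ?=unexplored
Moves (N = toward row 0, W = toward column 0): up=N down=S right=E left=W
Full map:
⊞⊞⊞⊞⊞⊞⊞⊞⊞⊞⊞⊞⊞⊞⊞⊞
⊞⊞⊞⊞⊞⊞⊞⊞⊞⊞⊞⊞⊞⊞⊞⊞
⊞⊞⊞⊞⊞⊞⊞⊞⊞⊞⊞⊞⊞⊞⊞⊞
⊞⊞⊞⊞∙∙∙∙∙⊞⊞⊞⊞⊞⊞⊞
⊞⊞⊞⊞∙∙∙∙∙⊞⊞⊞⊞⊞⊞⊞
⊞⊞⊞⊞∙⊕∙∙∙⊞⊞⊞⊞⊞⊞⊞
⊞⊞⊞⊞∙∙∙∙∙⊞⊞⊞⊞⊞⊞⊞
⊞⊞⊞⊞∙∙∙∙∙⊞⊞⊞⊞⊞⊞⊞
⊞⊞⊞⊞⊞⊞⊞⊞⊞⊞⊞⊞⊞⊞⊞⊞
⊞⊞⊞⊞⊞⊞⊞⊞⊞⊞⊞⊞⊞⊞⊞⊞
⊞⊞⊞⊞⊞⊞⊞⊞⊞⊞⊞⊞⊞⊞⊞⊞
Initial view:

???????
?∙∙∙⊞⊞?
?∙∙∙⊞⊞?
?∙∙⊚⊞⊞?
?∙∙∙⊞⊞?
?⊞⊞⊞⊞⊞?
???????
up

???????
?∙∙∙⊞⊞?
?∙∙∙⊞⊞?
?∙∙⊚⊞⊞?
?∙∙∙⊞⊞?
?∙∙∙⊞⊞?
?⊞⊞⊞⊞⊞?

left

???????
?∙∙∙∙⊞⊞
?∙∙∙∙⊞⊞
?⊕∙⊚∙⊞⊞
?∙∙∙∙⊞⊞
?∙∙∙∙⊞⊞
??⊞⊞⊞⊞⊞

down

?∙∙∙∙⊞⊞
?∙∙∙∙⊞⊞
?⊕∙∙∙⊞⊞
?∙∙⊚∙⊞⊞
?∙∙∙∙⊞⊞
?⊞⊞⊞⊞⊞⊞
???????

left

??∙∙∙∙⊞
?∙∙∙∙∙⊞
?∙⊕∙∙∙⊞
?∙∙⊚∙∙⊞
?∙∙∙∙∙⊞
?⊞⊞⊞⊞⊞⊞
???????

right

?∙∙∙∙⊞⊞
∙∙∙∙∙⊞⊞
∙⊕∙∙∙⊞⊞
∙∙∙⊚∙⊞⊞
∙∙∙∙∙⊞⊞
⊞⊞⊞⊞⊞⊞⊞
???????

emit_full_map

?∙∙∙∙⊞⊞
∙∙∙∙∙⊞⊞
∙⊕∙∙∙⊞⊞
∙∙∙⊚∙⊞⊞
∙∙∙∙∙⊞⊞
⊞⊞⊞⊞⊞⊞⊞

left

??∙∙∙∙⊞
?∙∙∙∙∙⊞
?∙⊕∙∙∙⊞
?∙∙⊚∙∙⊞
?∙∙∙∙∙⊞
?⊞⊞⊞⊞⊞⊞
???????

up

???????
?∙∙∙∙∙⊞
?∙∙∙∙∙⊞
?∙⊕⊚∙∙⊞
?∙∙∙∙∙⊞
?∙∙∙∙∙⊞
?⊞⊞⊞⊞⊞⊞

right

???????
∙∙∙∙∙⊞⊞
∙∙∙∙∙⊞⊞
∙⊕∙⊚∙⊞⊞
∙∙∙∙∙⊞⊞
∙∙∙∙∙⊞⊞
⊞⊞⊞⊞⊞⊞⊞

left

???????
?∙∙∙∙∙⊞
?∙∙∙∙∙⊞
?∙⊕⊚∙∙⊞
?∙∙∙∙∙⊞
?∙∙∙∙∙⊞
?⊞⊞⊞⊞⊞⊞

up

???????
?⊞⊞⊞⊞⊞?
?∙∙∙∙∙⊞
?∙∙⊚∙∙⊞
?∙⊕∙∙∙⊞
?∙∙∙∙∙⊞
?∙∙∙∙∙⊞

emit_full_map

⊞⊞⊞⊞⊞??
∙∙∙∙∙⊞⊞
∙∙⊚∙∙⊞⊞
∙⊕∙∙∙⊞⊞
∙∙∙∙∙⊞⊞
∙∙∙∙∙⊞⊞
⊞⊞⊞⊞⊞⊞⊞

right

???????
⊞⊞⊞⊞⊞⊞?
∙∙∙∙∙⊞⊞
∙∙∙⊚∙⊞⊞
∙⊕∙∙∙⊞⊞
∙∙∙∙∙⊞⊞
∙∙∙∙∙⊞⊞

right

???????
⊞⊞⊞⊞⊞⊞?
∙∙∙∙⊞⊞?
∙∙∙⊚⊞⊞?
⊕∙∙∙⊞⊞?
∙∙∙∙⊞⊞?
∙∙∙∙⊞⊞?

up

???????
?⊞⊞⊞⊞⊞?
⊞⊞⊞⊞⊞⊞?
∙∙∙⊚⊞⊞?
∙∙∙∙⊞⊞?
⊕∙∙∙⊞⊞?
∙∙∙∙⊞⊞?

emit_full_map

??⊞⊞⊞⊞⊞
⊞⊞⊞⊞⊞⊞⊞
∙∙∙∙⊚⊞⊞
∙∙∙∙∙⊞⊞
∙⊕∙∙∙⊞⊞
∙∙∙∙∙⊞⊞
∙∙∙∙∙⊞⊞
⊞⊞⊞⊞⊞⊞⊞


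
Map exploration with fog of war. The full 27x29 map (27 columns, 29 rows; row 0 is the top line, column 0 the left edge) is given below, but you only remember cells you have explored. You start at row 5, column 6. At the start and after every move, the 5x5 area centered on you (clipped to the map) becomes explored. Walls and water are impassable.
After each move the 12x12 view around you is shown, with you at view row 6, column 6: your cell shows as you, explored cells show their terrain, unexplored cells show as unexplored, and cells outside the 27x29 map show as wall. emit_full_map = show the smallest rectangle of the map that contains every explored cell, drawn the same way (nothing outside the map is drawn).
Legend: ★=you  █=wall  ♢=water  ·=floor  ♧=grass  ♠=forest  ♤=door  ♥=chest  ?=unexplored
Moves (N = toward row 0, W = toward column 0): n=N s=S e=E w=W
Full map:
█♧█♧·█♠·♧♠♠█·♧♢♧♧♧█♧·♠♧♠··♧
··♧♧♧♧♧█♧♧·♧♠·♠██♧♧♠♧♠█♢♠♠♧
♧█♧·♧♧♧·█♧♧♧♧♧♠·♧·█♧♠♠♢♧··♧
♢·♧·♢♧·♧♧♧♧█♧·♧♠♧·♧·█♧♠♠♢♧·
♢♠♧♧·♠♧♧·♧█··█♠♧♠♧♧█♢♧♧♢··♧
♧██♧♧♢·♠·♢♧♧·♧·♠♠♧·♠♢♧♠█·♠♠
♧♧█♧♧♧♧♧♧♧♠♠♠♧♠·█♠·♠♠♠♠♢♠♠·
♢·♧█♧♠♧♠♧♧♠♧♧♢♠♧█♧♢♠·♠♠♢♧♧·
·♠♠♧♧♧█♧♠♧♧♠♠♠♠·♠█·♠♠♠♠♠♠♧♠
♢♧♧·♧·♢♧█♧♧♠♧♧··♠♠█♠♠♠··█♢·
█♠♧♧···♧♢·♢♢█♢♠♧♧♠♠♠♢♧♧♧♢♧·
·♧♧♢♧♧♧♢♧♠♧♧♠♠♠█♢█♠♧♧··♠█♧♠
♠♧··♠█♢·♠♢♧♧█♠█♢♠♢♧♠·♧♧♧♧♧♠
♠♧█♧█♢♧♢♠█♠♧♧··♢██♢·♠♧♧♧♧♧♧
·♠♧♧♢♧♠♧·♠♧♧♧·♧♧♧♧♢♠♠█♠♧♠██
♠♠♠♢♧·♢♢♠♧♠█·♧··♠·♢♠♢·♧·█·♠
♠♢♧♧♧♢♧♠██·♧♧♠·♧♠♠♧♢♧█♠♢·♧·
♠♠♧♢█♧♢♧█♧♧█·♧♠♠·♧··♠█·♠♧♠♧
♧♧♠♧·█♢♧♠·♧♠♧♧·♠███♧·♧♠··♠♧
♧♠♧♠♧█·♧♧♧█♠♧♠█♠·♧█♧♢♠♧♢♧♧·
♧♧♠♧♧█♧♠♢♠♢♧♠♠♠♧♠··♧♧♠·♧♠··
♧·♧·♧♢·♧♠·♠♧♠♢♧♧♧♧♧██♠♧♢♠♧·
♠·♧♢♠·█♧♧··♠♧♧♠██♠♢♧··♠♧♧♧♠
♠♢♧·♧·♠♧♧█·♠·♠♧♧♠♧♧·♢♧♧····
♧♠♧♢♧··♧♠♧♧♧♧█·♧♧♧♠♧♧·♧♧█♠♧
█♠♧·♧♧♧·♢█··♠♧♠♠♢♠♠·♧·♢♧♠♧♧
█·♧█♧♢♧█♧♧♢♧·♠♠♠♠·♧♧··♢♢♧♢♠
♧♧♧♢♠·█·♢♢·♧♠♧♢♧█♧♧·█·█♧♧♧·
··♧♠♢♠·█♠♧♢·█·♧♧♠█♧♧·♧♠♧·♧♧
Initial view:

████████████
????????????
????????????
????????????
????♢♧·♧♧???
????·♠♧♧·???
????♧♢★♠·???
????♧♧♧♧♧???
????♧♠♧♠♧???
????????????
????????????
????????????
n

████████████
████████████
????????????
????????????
????♧♧♧·█???
????♢♧·♧♧???
????·♠★♧·???
????♧♢·♠·???
????♧♧♧♧♧???
????♧♠♧♠♧???
????????????
????????????

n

████████████
████████████
████████████
????????????
????♧♧♧█♧???
????♧♧♧·█???
????♢♧★♧♧???
????·♠♧♧·???
????♧♢·♠·???
????♧♧♧♧♧???
????♧♠♧♠♧???
????????????

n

████████████
████████████
████████████
████████████
????·█♠·♧???
????♧♧♧█♧???
????♧♧★·█???
????♢♧·♧♧???
????·♠♧♧·???
????♧♢·♠·???
????♧♧♧♧♧???
????♧♠♧♠♧???

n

████████████
████████████
████████████
████████████
████████████
????·█♠·♧???
????♧♧★█♧???
????♧♧♧·█???
????♢♧·♧♧???
????·♠♧♧·???
????♧♢·♠·???
????♧♧♧♧♧???

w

████████████
████████████
████████████
████████████
████████████
█???♧·█♠·♧??
█???♧♧★♧█♧??
█???·♧♧♧·█??
█???·♢♧·♧♧??
█????·♠♧♧·??
█????♧♢·♠·??
█????♧♧♧♧♧??

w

████████████
████████████
████████████
████████████
████████████
██??█♧·█♠·♧?
██??♧♧★♧♧█♧?
██??♧·♧♧♧·█?
██??♧·♢♧·♧♧?
██????·♠♧♧·?
██????♧♢·♠·?
██????♧♧♧♧♧?

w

████████████
████████████
████████████
████████████
████████████
███?♧█♧·█♠·♧
███?·♧★♧♧♧█♧
███?█♧·♧♧♧·█
███?·♧·♢♧·♧♧
███????·♠♧♧·
███????♧♢·♠·
███????♧♧♧♧♧

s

████████████
████████████
████████████
████████████
███?♧█♧·█♠·♧
███?·♧♧♧♧♧█♧
███?█♧★♧♧♧·█
███?·♧·♢♧·♧♧
███?♠♧♧·♠♧♧·
███????♧♢·♠·
███????♧♧♧♧♧
███????♧♠♧♠♧

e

████████████
████████████
████████████
████████████
██?♧█♧·█♠·♧?
██?·♧♧♧♧♧█♧?
██?█♧·★♧♧·█?
██?·♧·♢♧·♧♧?
██?♠♧♧·♠♧♧·?
██????♧♢·♠·?
██????♧♧♧♧♧?
██????♧♠♧♠♧?

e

████████████
████████████
████████████
████████████
█?♧█♧·█♠·♧??
█?·♧♧♧♧♧█♧??
█?█♧·♧★♧·█??
█?·♧·♢♧·♧♧??
█?♠♧♧·♠♧♧·??
█????♧♢·♠·??
█????♧♧♧♧♧??
█????♧♠♧♠♧??

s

████████████
████████████
████████████
█?♧█♧·█♠·♧??
█?·♧♧♧♧♧█♧??
█?█♧·♧♧♧·█??
█?·♧·♢★·♧♧??
█?♠♧♧·♠♧♧·??
█???♧♧♢·♠·??
█????♧♧♧♧♧??
█????♧♠♧♠♧??
█???????????

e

████████████
████████████
████████████
?♧█♧·█♠·♧???
?·♧♧♧♧♧█♧???
?█♧·♧♧♧·█???
?·♧·♢♧★♧♧???
?♠♧♧·♠♧♧·???
???♧♧♢·♠·???
????♧♧♧♧♧???
????♧♠♧♠♧???
????????????

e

████████████
████████████
████████████
♧█♧·█♠·♧????
·♧♧♧♧♧█♧♧???
█♧·♧♧♧·█♧???
·♧·♢♧·★♧♧???
♠♧♧·♠♧♧·♧???
??♧♧♢·♠·♢???
???♧♧♧♧♧????
???♧♠♧♠♧????
????????????

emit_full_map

♧█♧·█♠·♧?
·♧♧♧♧♧█♧♧
█♧·♧♧♧·█♧
·♧·♢♧·★♧♧
♠♧♧·♠♧♧·♧
??♧♧♢·♠·♢
???♧♧♧♧♧?
???♧♠♧♠♧?

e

████████████
████████████
████████████
█♧·█♠·♧?????
♧♧♧♧♧█♧♧·???
♧·♧♧♧·█♧♧???
♧·♢♧·♧★♧♧???
♧♧·♠♧♧·♧█???
?♧♧♢·♠·♢♧???
??♧♧♧♧♧?????
??♧♠♧♠♧?????
????????????

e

████████████
████████████
████████████
♧·█♠·♧??????
♧♧♧♧█♧♧·♧???
·♧♧♧·█♧♧♧???
·♢♧·♧♧★♧█???
♧·♠♧♧·♧█·???
♧♧♢·♠·♢♧♧???
?♧♧♧♧♧??????
?♧♠♧♠♧??????
????????????

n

████████████
████████████
████████████
████████████
♧·█♠·♧♠♠█???
♧♧♧♧█♧♧·♧???
·♧♧♧·█★♧♧???
·♢♧·♧♧♧♧█???
♧·♠♧♧·♧█·???
♧♧♢·♠·♢♧♧???
?♧♧♧♧♧??????
?♧♠♧♠♧??????

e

████████████
████████████
████████████
████████████
·█♠·♧♠♠█·???
♧♧♧█♧♧·♧♠???
♧♧♧·█♧★♧♧???
♢♧·♧♧♧♧█♧???
·♠♧♧·♧█··???
♧♢·♠·♢♧♧????
♧♧♧♧♧???????
♧♠♧♠♧???????

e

████████████
████████████
████████████
████████████
█♠·♧♠♠█·♧???
♧♧█♧♧·♧♠·???
♧♧·█♧♧★♧♧???
♧·♧♧♧♧█♧·???
♠♧♧·♧█··█???
♢·♠·♢♧♧?????
♧♧♧♧????????
♠♧♠♧????????

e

████████████
████████████
████████████
████████████
♠·♧♠♠█·♧♢???
♧█♧♧·♧♠·♠???
♧·█♧♧♧★♧♠???
·♧♧♧♧█♧·♧???
♧♧·♧█··█♠???
·♠·♢♧♧??????
♧♧♧?????????
♧♠♧?????????

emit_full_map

♧█♧·█♠·♧♠♠█·♧♢
·♧♧♧♧♧█♧♧·♧♠·♠
█♧·♧♧♧·█♧♧♧★♧♠
·♧·♢♧·♧♧♧♧█♧·♧
♠♧♧·♠♧♧·♧█··█♠
??♧♧♢·♠·♢♧♧???
???♧♧♧♧♧??????
???♧♠♧♠♧??????


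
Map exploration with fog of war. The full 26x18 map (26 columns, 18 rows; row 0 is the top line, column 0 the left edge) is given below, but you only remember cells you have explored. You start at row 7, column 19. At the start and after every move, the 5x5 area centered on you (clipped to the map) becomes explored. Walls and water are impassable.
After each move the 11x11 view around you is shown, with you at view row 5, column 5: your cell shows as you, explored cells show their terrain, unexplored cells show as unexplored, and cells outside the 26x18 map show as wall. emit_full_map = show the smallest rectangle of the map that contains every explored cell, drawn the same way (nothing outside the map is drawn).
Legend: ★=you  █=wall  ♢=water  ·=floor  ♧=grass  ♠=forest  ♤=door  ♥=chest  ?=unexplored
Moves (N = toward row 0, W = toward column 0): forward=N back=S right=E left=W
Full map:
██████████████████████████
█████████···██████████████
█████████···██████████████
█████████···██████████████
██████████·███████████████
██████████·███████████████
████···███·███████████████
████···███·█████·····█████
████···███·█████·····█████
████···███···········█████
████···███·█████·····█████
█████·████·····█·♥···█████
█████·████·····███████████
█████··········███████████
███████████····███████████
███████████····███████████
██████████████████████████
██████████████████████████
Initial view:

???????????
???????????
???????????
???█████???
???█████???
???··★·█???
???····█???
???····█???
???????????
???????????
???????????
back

???????????
???????????
???█████???
???█████???
???····█???
???··★·█???
???····█???
???····█???
???????????
???????????
???????????

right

???????????
???????????
??█████????
??██████???
??····██???
??···★██???
??····██???
??····██???
???????????
???????????
???????????

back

???????????
??█████????
??██████???
??····██???
??····██???
??···★██???
??····██???
???···██???
???????????
???????????
???????????

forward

???????????
???????????
??█████????
??██████???
??····██???
??···★██???
??····██???
??····██???
???···██???
???????????
???????????

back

???????????
??█████????
??██████???
??····██???
??····██???
??···★██???
??····██???
???···██???
???????????
???????????
???????????

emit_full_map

█████?
██████
····██
····██
···★██
····██
?···██

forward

???????????
???????????
??█████????
??██████???
??····██???
??···★██???
??····██???
??····██???
???···██???
???????????
???????????

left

???????????
???????????
???█████???
???██████??
???····██??
???··★·██??
???····██??
???····██??
????···██??
???????????
???????????

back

???????????
???█████???
???██████??
???····██??
???····██??
???··★·██??
???····██??
???♥···██??
???????????
???????????
???????????

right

???????????
??█████????
??██████???
??····██???
??····██???
??···★██???
??····██???
??♥···██???
???????????
???????????
???????????

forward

???????????
???????????
??█████????
??██████???
??····██???
??···★██???
??····██???
??····██???
??♥···██???
???????????
???????????

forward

???????????
???????????
???????????
??██████???
??██████???
??···★██???
??····██???
??····██???
??····██???
??♥···██???
???????????

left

???????????
???????????
???????????
???██████??
???██████??
???··★·██??
???····██??
???····██??
???····██??
???♥···██??
???????????

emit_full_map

██████
██████
··★·██
····██
····██
····██
♥···██

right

???????????
???????????
???????????
??██████???
??██████???
??···★██???
??····██???
??····██???
??····██???
??♥···██???
???????????

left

???????????
???????????
???????????
???██████??
???██████??
???··★·██??
???····██??
???····██??
???····██??
???♥···██??
???????????

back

???????????
???????????
???██████??
???██████??
???····██??
???··★·██??
???····██??
???····██??
???♥···██??
???????????
???????????


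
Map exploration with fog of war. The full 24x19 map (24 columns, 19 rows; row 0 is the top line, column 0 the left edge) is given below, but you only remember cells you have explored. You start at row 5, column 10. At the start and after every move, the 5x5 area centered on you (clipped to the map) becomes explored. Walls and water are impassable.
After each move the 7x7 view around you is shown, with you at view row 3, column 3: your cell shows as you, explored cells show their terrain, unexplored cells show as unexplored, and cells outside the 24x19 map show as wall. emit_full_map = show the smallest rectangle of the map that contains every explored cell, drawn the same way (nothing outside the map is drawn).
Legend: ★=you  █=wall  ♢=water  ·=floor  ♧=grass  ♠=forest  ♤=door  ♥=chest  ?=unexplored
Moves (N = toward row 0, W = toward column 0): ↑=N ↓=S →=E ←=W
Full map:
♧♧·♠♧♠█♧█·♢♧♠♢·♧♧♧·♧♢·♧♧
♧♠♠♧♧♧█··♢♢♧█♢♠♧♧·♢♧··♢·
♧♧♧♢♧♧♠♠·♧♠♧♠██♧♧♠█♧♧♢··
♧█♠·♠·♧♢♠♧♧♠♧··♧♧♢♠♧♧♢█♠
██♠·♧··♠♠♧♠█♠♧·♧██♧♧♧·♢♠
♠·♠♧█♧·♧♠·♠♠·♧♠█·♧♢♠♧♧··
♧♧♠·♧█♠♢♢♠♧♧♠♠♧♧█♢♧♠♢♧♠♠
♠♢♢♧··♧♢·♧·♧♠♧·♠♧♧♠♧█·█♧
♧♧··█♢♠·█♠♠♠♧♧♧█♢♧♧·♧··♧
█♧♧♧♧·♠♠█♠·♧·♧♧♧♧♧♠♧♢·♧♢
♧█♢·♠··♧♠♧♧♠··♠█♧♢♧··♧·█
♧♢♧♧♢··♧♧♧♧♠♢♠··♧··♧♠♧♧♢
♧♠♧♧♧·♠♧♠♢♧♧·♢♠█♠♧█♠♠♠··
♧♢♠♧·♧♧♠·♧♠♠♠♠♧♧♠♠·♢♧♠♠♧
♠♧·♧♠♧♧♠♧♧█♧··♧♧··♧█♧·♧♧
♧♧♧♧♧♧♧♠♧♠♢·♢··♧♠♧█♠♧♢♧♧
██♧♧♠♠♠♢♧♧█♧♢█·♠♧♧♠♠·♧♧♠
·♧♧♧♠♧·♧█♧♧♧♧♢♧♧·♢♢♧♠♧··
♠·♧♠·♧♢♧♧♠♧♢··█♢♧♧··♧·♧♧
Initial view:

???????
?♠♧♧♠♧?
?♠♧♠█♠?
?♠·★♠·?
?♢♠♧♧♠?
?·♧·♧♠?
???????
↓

?♠♧♧♠♧?
?♠♧♠█♠?
?♠·♠♠·?
?♢♠★♧♠?
?·♧·♧♠?
?█♠♠♠♧?
???????

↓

?♠♧♠█♠?
?♠·♠♠·?
?♢♠♧♧♠?
?·♧★♧♠?
?█♠♠♠♧?
?█♠·♧·?
???????

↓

?♠·♠♠·?
?♢♠♧♧♠?
?·♧·♧♠?
?█♠★♠♧?
?█♠·♧·?
?♠♧♧♠·?
???????

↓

?♢♠♧♧♠?
?·♧·♧♠?
?█♠♠♠♧?
?█♠★♧·?
?♠♧♧♠·?
?♧♧♧♠♢?
???????

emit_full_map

♠♧♧♠♧
♠♧♠█♠
♠·♠♠·
♢♠♧♧♠
·♧·♧♠
█♠♠♠♧
█♠★♧·
♠♧♧♠·
♧♧♧♠♢

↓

?·♧·♧♠?
?█♠♠♠♧?
?█♠·♧·?
?♠♧★♠·?
?♧♧♧♠♢?
?♠♢♧♧·?
???????

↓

?█♠♠♠♧?
?█♠·♧·?
?♠♧♧♠·?
?♧♧★♠♢?
?♠♢♧♧·?
?·♧♠♠♠?
???????

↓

?█♠·♧·?
?♠♧♧♠·?
?♧♧♧♠♢?
?♠♢★♧·?
?·♧♠♠♠?
?♧♧█♧·?
???????

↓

?♠♧♧♠·?
?♧♧♧♠♢?
?♠♢♧♧·?
?·♧★♠♠?
?♧♧█♧·?
?♧♠♢·♢?
???????

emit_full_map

♠♧♧♠♧
♠♧♠█♠
♠·♠♠·
♢♠♧♧♠
·♧·♧♠
█♠♠♠♧
█♠·♧·
♠♧♧♠·
♧♧♧♠♢
♠♢♧♧·
·♧★♠♠
♧♧█♧·
♧♠♢·♢

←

??♠♧♧♠·
?♧♧♧♧♠♢
?♧♠♢♧♧·
?♠·★♠♠♠
?♠♧♧█♧·
?♠♧♠♢·♢
???????

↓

?♧♧♧♧♠♢
?♧♠♢♧♧·
?♠·♧♠♠♠
?♠♧★█♧·
?♠♧♠♢·♢
?♢♧♧█♧?
???????

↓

?♧♠♢♧♧·
?♠·♧♠♠♠
?♠♧♧█♧·
?♠♧★♢·♢
?♢♧♧█♧?
?♧█♧♧♧?
???????

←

??♧♠♢♧♧
?♧♠·♧♠♠
?♧♠♧♧█♧
?♧♠★♠♢·
?♠♢♧♧█♧
?·♧█♧♧♧
???????

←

???♧♠♢♧
?♧♧♠·♧♠
?♧♧♠♧♧█
?♧♧★♧♠♢
?♠♠♢♧♧█
?♧·♧█♧♧
???????

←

????♧♠♢
?·♧♧♠·♧
?♠♧♧♠♧♧
?♧♧★♠♧♠
?♠♠♠♢♧♧
?♠♧·♧█♧
???????

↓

?·♧♧♠·♧
?♠♧♧♠♧♧
?♧♧♧♠♧♠
?♠♠★♢♧♧
?♠♧·♧█♧
?·♧♢♧♧?
███████

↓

?♠♧♧♠♧♧
?♧♧♧♠♧♠
?♠♠♠♢♧♧
?♠♧★♧█♧
?·♧♢♧♧?
███████
███████

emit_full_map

????♠♧♧♠♧
????♠♧♠█♠
????♠·♠♠·
????♢♠♧♧♠
????·♧·♧♠
????█♠♠♠♧
????█♠·♧·
????♠♧♧♠·
???♧♧♧♧♠♢
???♧♠♢♧♧·
·♧♧♠·♧♠♠♠
♠♧♧♠♧♧█♧·
♧♧♧♠♧♠♢·♢
♠♠♠♢♧♧█♧?
♠♧★♧█♧♧♧?
·♧♢♧♧????

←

??♠♧♧♠♧
?♧♧♧♧♠♧
?♧♠♠♠♢♧
?♧♠★·♧█
?♠·♧♢♧♧
███████
███████

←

???♠♧♧♠
?♧♧♧♧♧♠
?♧♧♠♠♠♢
?♧♧★♧·♧
?♧♠·♧♢♧
███████
███████

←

????♠♧♧
?♧♧♧♧♧♧
?█♧♧♠♠♠
?♧♧★♠♧·
?·♧♠·♧♢
███████
███████

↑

????·♧♧
?♧·♧♠♧♧
?♧♧♧♧♧♧
?█♧★♠♠♠
?♧♧♧♠♧·
?·♧♠·♧♢
███████

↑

???????
?♢♠♧·♧♧
?♧·♧♠♧♧
?♧♧★♧♧♧
?█♧♧♠♠♠
?♧♧♧♠♧·
?·♧♠·♧♢

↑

???????
?♠♧♧♧·?
?♢♠♧·♧♧
?♧·★♠♧♧
?♧♧♧♧♧♧
?█♧♧♠♠♠
?♧♧♧♠♧·

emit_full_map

???????♠♧♧♠♧
???????♠♧♠█♠
???????♠·♠♠·
???????♢♠♧♧♠
???????·♧·♧♠
???????█♠♠♠♧
???????█♠·♧·
???????♠♧♧♠·
??????♧♧♧♧♠♢
♠♧♧♧·?♧♠♢♧♧·
♢♠♧·♧♧♠·♧♠♠♠
♧·★♠♧♧♠♧♧█♧·
♧♧♧♧♧♧♠♧♠♢·♢
█♧♧♠♠♠♢♧♧█♧?
♧♧♧♠♧·♧█♧♧♧?
·♧♠·♧♢♧♧????

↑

???????
?♢♧♧♢·?
?♠♧♧♧·?
?♢♠★·♧♧
?♧·♧♠♧♧
?♧♧♧♧♧♧
?█♧♧♠♠♠

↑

???????
?█♢·♠·?
?♢♧♧♢·?
?♠♧★♧·?
?♢♠♧·♧♧
?♧·♧♠♧♧
?♧♧♧♧♧♧

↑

???????
?♧♧♧♧·?
?█♢·♠·?
?♢♧★♢·?
?♠♧♧♧·?
?♢♠♧·♧♧
?♧·♧♠♧♧

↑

???????
?♧··█♢?
?♧♧♧♧·?
?█♢★♠·?
?♢♧♧♢·?
?♠♧♧♧·?
?♢♠♧·♧♧

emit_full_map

???????♠♧♧♠♧
???????♠♧♠█♠
???????♠·♠♠·
???????♢♠♧♧♠
???????·♧·♧♠
♧··█♢??█♠♠♠♧
♧♧♧♧·??█♠·♧·
█♢★♠·??♠♧♧♠·
♢♧♧♢·?♧♧♧♧♠♢
♠♧♧♧·?♧♠♢♧♧·
♢♠♧·♧♧♠·♧♠♠♠
♧·♧♠♧♧♠♧♧█♧·
♧♧♧♧♧♧♠♧♠♢·♢
█♧♧♠♠♠♢♧♧█♧?
♧♧♧♠♧·♧█♧♧♧?
·♧♠·♧♢♧♧????

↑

???????
?♢♢♧··?
?♧··█♢?
?♧♧★♧·?
?█♢·♠·?
?♢♧♧♢·?
?♠♧♧♧·?

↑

???????
?♧♠·♧█?
?♢♢♧··?
?♧·★█♢?
?♧♧♧♧·?
?█♢·♠·?
?♢♧♧♢·?

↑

???????
?·♠♧█♧?
?♧♠·♧█?
?♢♢★··?
?♧··█♢?
?♧♧♧♧·?
?█♢·♠·?

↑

???????
?█♠·♧·?
?·♠♧█♧?
?♧♠★♧█?
?♢♢♧··?
?♧··█♢?
?♧♧♧♧·?

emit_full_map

???????♠♧♧♠♧
█♠·♧·??♠♧♠█♠
·♠♧█♧??♠·♠♠·
♧♠★♧█??♢♠♧♧♠
♢♢♧··??·♧·♧♠
♧··█♢??█♠♠♠♧
♧♧♧♧·??█♠·♧·
█♢·♠·??♠♧♧♠·
♢♧♧♢·?♧♧♧♧♠♢
♠♧♧♧·?♧♠♢♧♧·
♢♠♧·♧♧♠·♧♠♠♠
♧·♧♠♧♧♠♧♧█♧·
♧♧♧♧♧♧♠♧♠♢·♢
█♧♧♠♠♠♢♧♧█♧?
♧♧♧♠♧·♧█♧♧♧?
·♧♠·♧♢♧♧????

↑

???????
?█♠·♠·?
?█♠·♧·?
?·♠★█♧?
?♧♠·♧█?
?♢♢♧··?
?♧··█♢?

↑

???????
?♧♧♢♧♧?
?█♠·♠·?
?█♠★♧·?
?·♠♧█♧?
?♧♠·♧█?
?♢♢♧··?

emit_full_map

♧♧♢♧♧???????
█♠·♠·??♠♧♧♠♧
█♠★♧·??♠♧♠█♠
·♠♧█♧??♠·♠♠·
♧♠·♧█??♢♠♧♧♠
♢♢♧··??·♧·♧♠
♧··█♢??█♠♠♠♧
♧♧♧♧·??█♠·♧·
█♢·♠·??♠♧♧♠·
♢♧♧♢·?♧♧♧♧♠♢
♠♧♧♧·?♧♠♢♧♧·
♢♠♧·♧♧♠·♧♠♠♠
♧·♧♠♧♧♠♧♧█♧·
♧♧♧♧♧♧♠♧♠♢·♢
█♧♧♠♠♠♢♧♧█♧?
♧♧♧♠♧·♧█♧♧♧?
·♧♠·♧♢♧♧????


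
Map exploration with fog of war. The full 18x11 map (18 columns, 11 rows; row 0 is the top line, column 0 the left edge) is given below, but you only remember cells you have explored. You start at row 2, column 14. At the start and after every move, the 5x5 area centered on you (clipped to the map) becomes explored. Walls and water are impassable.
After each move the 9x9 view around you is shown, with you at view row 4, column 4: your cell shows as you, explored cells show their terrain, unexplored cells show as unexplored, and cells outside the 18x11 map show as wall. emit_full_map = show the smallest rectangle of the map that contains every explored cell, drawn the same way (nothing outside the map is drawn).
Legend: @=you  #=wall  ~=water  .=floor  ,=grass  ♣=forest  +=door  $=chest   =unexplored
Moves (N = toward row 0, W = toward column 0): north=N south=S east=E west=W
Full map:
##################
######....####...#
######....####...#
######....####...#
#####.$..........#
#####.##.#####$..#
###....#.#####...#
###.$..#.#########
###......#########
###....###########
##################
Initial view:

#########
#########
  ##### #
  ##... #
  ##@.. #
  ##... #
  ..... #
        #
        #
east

#########
#########
 ########
 ##...###
 ##.@.###
 ##...###
 .....###
       ##
       ##

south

#########
 ########
 ##...###
 ##...###
 ##.@.###
 .....###
  #$..###
       ##
       ##

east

#########
#########
##...####
##...####
##..@####
.....####
 #$..####
      ###
      ###

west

#########
 ########
 ##...###
 ##...###
 ##.@.###
 .....###
  #$..###
       ##
       ##

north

#########
#########
 ########
 ##...###
 ##.@.###
 ##...###
 .....###
  #$..###
       ##

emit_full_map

######
##...#
##.@.#
##...#
.....#
 #$..#

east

#########
#########
#########
##...####
##..@####
##...####
.....####
 #$..####
      ###

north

#########
#########
#########
#########
##..@####
##...####
##...####
.....####
 #$..####

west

#########
#########
#########
 ########
 ##.@.###
 ##...###
 ##...###
 .....###
  #$..###

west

#########
#########
#########
  #######
  ##@..##
  ##...##
  ##...##
  .....##
   #$..##

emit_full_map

######
##@..#
##...#
##...#
.....#
 #$..#


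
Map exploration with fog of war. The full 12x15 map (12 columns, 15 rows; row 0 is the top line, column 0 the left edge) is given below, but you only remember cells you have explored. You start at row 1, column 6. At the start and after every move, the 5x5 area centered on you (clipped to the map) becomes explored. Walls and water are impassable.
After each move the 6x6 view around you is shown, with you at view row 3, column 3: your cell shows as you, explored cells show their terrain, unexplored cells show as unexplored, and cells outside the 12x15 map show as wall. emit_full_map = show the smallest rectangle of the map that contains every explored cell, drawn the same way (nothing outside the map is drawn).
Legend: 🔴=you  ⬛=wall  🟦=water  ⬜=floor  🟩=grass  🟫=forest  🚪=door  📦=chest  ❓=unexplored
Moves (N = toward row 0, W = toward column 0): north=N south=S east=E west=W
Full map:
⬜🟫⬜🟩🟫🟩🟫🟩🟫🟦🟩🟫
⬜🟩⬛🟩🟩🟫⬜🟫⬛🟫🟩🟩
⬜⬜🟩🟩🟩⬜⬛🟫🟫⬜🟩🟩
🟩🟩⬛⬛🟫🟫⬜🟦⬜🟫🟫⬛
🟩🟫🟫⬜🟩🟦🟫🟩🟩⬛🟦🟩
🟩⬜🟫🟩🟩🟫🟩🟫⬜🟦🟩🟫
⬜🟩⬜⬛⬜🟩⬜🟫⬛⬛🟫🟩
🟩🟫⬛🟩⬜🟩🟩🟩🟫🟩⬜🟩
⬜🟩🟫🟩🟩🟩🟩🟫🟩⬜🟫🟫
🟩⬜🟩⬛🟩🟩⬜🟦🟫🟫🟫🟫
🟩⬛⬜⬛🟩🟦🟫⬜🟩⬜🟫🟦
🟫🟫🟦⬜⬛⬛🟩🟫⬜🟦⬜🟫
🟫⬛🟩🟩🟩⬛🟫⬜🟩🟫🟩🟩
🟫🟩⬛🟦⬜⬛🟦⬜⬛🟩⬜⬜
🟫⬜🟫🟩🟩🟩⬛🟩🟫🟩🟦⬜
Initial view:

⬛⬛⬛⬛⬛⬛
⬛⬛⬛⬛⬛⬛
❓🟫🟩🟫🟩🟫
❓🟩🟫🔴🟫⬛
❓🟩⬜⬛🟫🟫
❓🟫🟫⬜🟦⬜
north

⬛⬛⬛⬛⬛⬛
⬛⬛⬛⬛⬛⬛
⬛⬛⬛⬛⬛⬛
❓🟫🟩🔴🟩🟫
❓🟩🟫⬜🟫⬛
❓🟩⬜⬛🟫🟫

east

⬛⬛⬛⬛⬛⬛
⬛⬛⬛⬛⬛⬛
⬛⬛⬛⬛⬛⬛
🟫🟩🟫🔴🟫🟦
🟩🟫⬜🟫⬛🟫
🟩⬜⬛🟫🟫⬜

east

⬛⬛⬛⬛⬛⬛
⬛⬛⬛⬛⬛⬛
⬛⬛⬛⬛⬛⬛
🟩🟫🟩🔴🟦🟩
🟫⬜🟫⬛🟫🟩
⬜⬛🟫🟫⬜🟩

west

⬛⬛⬛⬛⬛⬛
⬛⬛⬛⬛⬛⬛
⬛⬛⬛⬛⬛⬛
🟫🟩🟫🔴🟫🟦
🟩🟫⬜🟫⬛🟫
🟩⬜⬛🟫🟫⬜

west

⬛⬛⬛⬛⬛⬛
⬛⬛⬛⬛⬛⬛
⬛⬛⬛⬛⬛⬛
❓🟫🟩🔴🟩🟫
❓🟩🟫⬜🟫⬛
❓🟩⬜⬛🟫🟫
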